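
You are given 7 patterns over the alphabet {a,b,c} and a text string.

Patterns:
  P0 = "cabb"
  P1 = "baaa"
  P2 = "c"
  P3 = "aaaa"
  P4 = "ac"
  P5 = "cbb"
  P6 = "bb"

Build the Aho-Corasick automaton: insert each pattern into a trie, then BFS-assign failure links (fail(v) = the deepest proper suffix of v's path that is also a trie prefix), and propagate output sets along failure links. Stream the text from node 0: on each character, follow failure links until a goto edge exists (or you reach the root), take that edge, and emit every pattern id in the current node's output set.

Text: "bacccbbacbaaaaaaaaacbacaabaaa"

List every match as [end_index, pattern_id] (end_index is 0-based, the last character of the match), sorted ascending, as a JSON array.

Build:
Trie (insert patterns):
  n0 'ε': a→9 b→5 c→1
  n1 'c': a→2 b→14  ←P2
  n2 'ca': b→3
  n3 'cab': b→4
  n4 'cabb': ·  ←P0
  n5 'b': a→6 b→16
  n6 'ba': a→7
  n7 'baa': a→8
  n8 'baaa': ·  ←P1
  n9 'a': a→10 c→13
  n10 'aa': a→11
  n11 'aaa': a→12
  n12 'aaaa': ·  ←P3
  n13 'ac': ·  ←P4
  n14 'cb': b→15
  n15 'cbb': ·  ←P5
  n16 'bb': ·  ←P6

BFS fail/out derivation:
  n1('c'): parent n0 fail=0; on 'c' 0 → fail=0;  out {2}∪∅={2}
  n5('b'): parent n0 fail=0; on 'b' 0 → fail=0;  out ∅∪∅=∅
  n9('a'): parent n0 fail=0; on 'a' 0 → fail=0;  out ∅∪∅=∅
  n2('ca'): parent n1 fail=0; on 'a' 0 → fail=9;  out ∅∪∅=∅
  n6('ba'): parent n5 fail=0; on 'a' 0 → fail=9;  out ∅∪∅=∅
  n10('aa'): parent n9 fail=0; on 'a' 0 → fail=9;  out ∅∪∅=∅
  n13('ac'): parent n9 fail=0; on 'c' 0 → fail=1;  out {4}∪{2}={2,4}
  n14('cb'): parent n1 fail=0; on 'b' 0 → fail=5;  out ∅∪∅=∅
  n16('bb'): parent n5 fail=0; on 'b' 0 → fail=5;  out {6}∪∅={6}
  n3('cab'): parent n2 fail=9; on 'b' 9→0 → fail=5;  out ∅∪∅=∅
  n7('baa'): parent n6 fail=9; on 'a' 9 → fail=10;  out ∅∪∅=∅
  n11('aaa'): parent n10 fail=9; on 'a' 9 → fail=10;  out ∅∪∅=∅
  n15('cbb'): parent n14 fail=5; on 'b' 5 → fail=16;  out {5}∪{6}={5,6}
  n4('cabb'): parent n3 fail=5; on 'b' 5 → fail=16;  out {0}∪{6}={0,6}
  n8('baaa'): parent n7 fail=10; on 'a' 10 → fail=11;  out {1}∪∅={1}
  n12('aaaa'): parent n11 fail=10; on 'a' 10 → fail=11;  out {3}∪∅={3}

Text stream:
pos 0 'b': at 5
pos 1 'a': at 6
pos 2 'c': at 13 ·f  ** P2@[2:2],P4@[1:2]
pos 3 'c': at 1 ·f  ** P2@[3:3]
pos 4 'c': at 1 ·f  ** P2@[4:4]
pos 5 'b': at 14
pos 6 'b': at 15  ** P5@[4:6],P6@[5:6]
pos 7 'a': at 6 ·f
pos 8 'c': at 13 ·f  ** P2@[8:8],P4@[7:8]
pos 9 'b': at 14 ·f
pos 10 'a': at 6 ·f
pos 11 'a': at 7
pos 12 'a': at 8  ** P1@[9:12]
pos 13 'a': at 12 ·f  ** P3@[10:13]
pos 14 'a': at 12 ·f  ** P3@[11:14]
pos 15 'a': at 12 ·f  ** P3@[12:15]
pos 16 'a': at 12 ·f  ** P3@[13:16]
pos 17 'a': at 12 ·f  ** P3@[14:17]
pos 18 'a': at 12 ·f  ** P3@[15:18]
pos 19 'c': at 13 ·f  ** P2@[19:19],P4@[18:19]
pos 20 'b': at 14 ·f
pos 21 'a': at 6 ·f
pos 22 'c': at 13 ·f  ** P2@[22:22],P4@[21:22]
pos 23 'a': at 2 ·f
pos 24 'a': at 10 ·f
pos 25 'b': at 5 ·f
pos 26 'a': at 6
pos 27 'a': at 7
pos 28 'a': at 8  ** P1@[25:28]

All matches (sorted): [[2,2],[2,4],[3,2],[4,2],[6,5],[6,6],[8,2],[8,4],[12,1],[13,3],[14,3],[15,3],[16,3],[17,3],[18,3],[19,2],[19,4],[22,2],[22,4],[28,1]]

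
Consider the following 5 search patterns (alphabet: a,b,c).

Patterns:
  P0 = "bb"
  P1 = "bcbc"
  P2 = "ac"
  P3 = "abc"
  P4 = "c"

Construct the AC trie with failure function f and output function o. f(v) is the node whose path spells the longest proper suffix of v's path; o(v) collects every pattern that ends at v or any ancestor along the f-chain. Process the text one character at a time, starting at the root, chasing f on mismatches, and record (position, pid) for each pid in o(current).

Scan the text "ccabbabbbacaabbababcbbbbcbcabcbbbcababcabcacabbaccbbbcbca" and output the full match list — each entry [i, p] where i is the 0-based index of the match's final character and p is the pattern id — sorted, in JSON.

Build:
Trie nodes:
  n0 'ε': a→6 b→1 c→10
  n1 'b': b→2 c→3
  n2 'bb': ·  [P0 ends]
  n3 'bc': b→4
  n4 'bcb': c→5
  n5 'bcbc': ·  [P1 ends]
  n6 'a': b→8 c→7
  n7 'ac': ·  [P2 ends]
  n8 'ab': c→9
  n9 'abc': ·  [P3 ends]
  n10 'c': ·  [P4 ends]

BFS fail/out derivation:
  n1('b'): parent n0 fail=0; on 'b' 0 → fail=0;  out ∅∪∅=∅
  n6('a'): parent n0 fail=0; on 'a' 0 → fail=0;  out ∅∪∅=∅
  n10('c'): parent n0 fail=0; on 'c' 0 → fail=0;  out {4}∪∅={4}
  n2('bb'): parent n1 fail=0; on 'b' 0 → fail=1;  out {0}∪∅={0}
  n3('bc'): parent n1 fail=0; on 'c' 0 → fail=10;  out ∅∪{4}={4}
  n7('ac'): parent n6 fail=0; on 'c' 0 → fail=10;  out {2}∪{4}={2,4}
  n8('ab'): parent n6 fail=0; on 'b' 0 → fail=1;  out ∅∪∅=∅
  n4('bcb'): parent n3 fail=10; on 'b' 10→0 → fail=1;  out ∅∪∅=∅
  n9('abc'): parent n8 fail=1; on 'c' 1 → fail=3;  out {3}∪{4}={3,4}
  n5('bcbc'): parent n4 fail=1; on 'c' 1 → fail=3;  out {1}∪{4}={1,4}

Scan:
[0] read 'c'  n0⇒n10  emit P4@[0:0]
[1] read 'c'  n10⇒n10 (fail-walked)  emit P4@[1:1]
[2] read 'a'  n10⇒n6 (fail-walked)
[3] read 'b'  n6⇒n8
[4] read 'b'  n8⇒n2 (fail-walked)  emit P0@[3:4]
[5] read 'a'  n2⇒n6 (fail-walked)
[6] read 'b'  n6⇒n8
[7] read 'b'  n8⇒n2 (fail-walked)  emit P0@[6:7]
[8] read 'b'  n2⇒n2 (fail-walked)  emit P0@[7:8]
[9] read 'a'  n2⇒n6 (fail-walked)
[10] read 'c'  n6⇒n7  emit P2@[9:10],P4@[10:10]
[11] read 'a'  n7⇒n6 (fail-walked)
[12] read 'a'  n6⇒n6 (fail-walked)
[13] read 'b'  n6⇒n8
[14] read 'b'  n8⇒n2 (fail-walked)  emit P0@[13:14]
[15] read 'a'  n2⇒n6 (fail-walked)
[16] read 'b'  n6⇒n8
[17] read 'a'  n8⇒n6 (fail-walked)
[18] read 'b'  n6⇒n8
[19] read 'c'  n8⇒n9  emit P3@[17:19],P4@[19:19]
[20] read 'b'  n9⇒n4 (fail-walked)
[21] read 'b'  n4⇒n2 (fail-walked)  emit P0@[20:21]
[22] read 'b'  n2⇒n2 (fail-walked)  emit P0@[21:22]
[23] read 'b'  n2⇒n2 (fail-walked)  emit P0@[22:23]
[24] read 'c'  n2⇒n3 (fail-walked)  emit P4@[24:24]
[25] read 'b'  n3⇒n4
[26] read 'c'  n4⇒n5  emit P1@[23:26],P4@[26:26]
[27] read 'a'  n5⇒n6 (fail-walked)
[28] read 'b'  n6⇒n8
[29] read 'c'  n8⇒n9  emit P3@[27:29],P4@[29:29]
[30] read 'b'  n9⇒n4 (fail-walked)
[31] read 'b'  n4⇒n2 (fail-walked)  emit P0@[30:31]
[32] read 'b'  n2⇒n2 (fail-walked)  emit P0@[31:32]
[33] read 'c'  n2⇒n3 (fail-walked)  emit P4@[33:33]
[34] read 'a'  n3⇒n6 (fail-walked)
[35] read 'b'  n6⇒n8
[36] read 'a'  n8⇒n6 (fail-walked)
[37] read 'b'  n6⇒n8
[38] read 'c'  n8⇒n9  emit P3@[36:38],P4@[38:38]
[39] read 'a'  n9⇒n6 (fail-walked)
[40] read 'b'  n6⇒n8
[41] read 'c'  n8⇒n9  emit P3@[39:41],P4@[41:41]
[42] read 'a'  n9⇒n6 (fail-walked)
[43] read 'c'  n6⇒n7  emit P2@[42:43],P4@[43:43]
[44] read 'a'  n7⇒n6 (fail-walked)
[45] read 'b'  n6⇒n8
[46] read 'b'  n8⇒n2 (fail-walked)  emit P0@[45:46]
[47] read 'a'  n2⇒n6 (fail-walked)
[48] read 'c'  n6⇒n7  emit P2@[47:48],P4@[48:48]
[49] read 'c'  n7⇒n10 (fail-walked)  emit P4@[49:49]
[50] read 'b'  n10⇒n1 (fail-walked)
[51] read 'b'  n1⇒n2  emit P0@[50:51]
[52] read 'b'  n2⇒n2 (fail-walked)  emit P0@[51:52]
[53] read 'c'  n2⇒n3 (fail-walked)  emit P4@[53:53]
[54] read 'b'  n3⇒n4
[55] read 'c'  n4⇒n5  emit P1@[52:55],P4@[55:55]
[56] read 'a'  n5⇒n6 (fail-walked)

Matches: [[0,4],[1,4],[4,0],[7,0],[8,0],[10,2],[10,4],[14,0],[19,3],[19,4],[21,0],[22,0],[23,0],[24,4],[26,1],[26,4],[29,3],[29,4],[31,0],[32,0],[33,4],[38,3],[38,4],[41,3],[41,4],[43,2],[43,4],[46,0],[48,2],[48,4],[49,4],[51,0],[52,0],[53,4],[55,1],[55,4]]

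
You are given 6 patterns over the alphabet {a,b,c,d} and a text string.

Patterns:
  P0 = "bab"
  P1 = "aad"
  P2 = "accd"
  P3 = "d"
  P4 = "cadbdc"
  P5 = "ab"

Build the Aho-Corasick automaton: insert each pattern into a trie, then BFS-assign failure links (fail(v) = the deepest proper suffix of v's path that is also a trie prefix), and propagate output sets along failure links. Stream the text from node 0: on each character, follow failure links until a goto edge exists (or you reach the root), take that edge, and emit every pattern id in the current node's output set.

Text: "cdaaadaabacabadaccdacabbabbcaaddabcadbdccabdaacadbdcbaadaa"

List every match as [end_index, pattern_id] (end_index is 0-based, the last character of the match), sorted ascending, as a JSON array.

Construct AC machine:
Trie (insert patterns):
  n0 'ε': a→4 b→1 c→11 d→10
  n1 'b': a→2
  n2 'ba': b→3
  n3 'bab': ·  [P0 ends]
  n4 'a': a→5 b→17 c→7
  n5 'aa': d→6
  n6 'aad': ·  [P1 ends]
  n7 'ac': c→8
  n8 'acc': d→9
  n9 'accd': ·  [P2 ends]
  n10 'd': ·  [P3 ends]
  n11 'c': a→12
  n12 'ca': d→13
  n13 'cad': b→14
  n14 'cadb': d→15
  n15 'cadbd': c→16
  n16 'cadbdc': ·  [P4 ends]
  n17 'ab': ·  [P5 ends]

BFS fail/out derivation:
  n1('b'): parent n0 fail=0; on 'b' 0 → fail=0;  out ∅∪∅=∅
  n4('a'): parent n0 fail=0; on 'a' 0 → fail=0;  out ∅∪∅=∅
  n10('d'): parent n0 fail=0; on 'd' 0 → fail=0;  out {3}∪∅={3}
  n11('c'): parent n0 fail=0; on 'c' 0 → fail=0;  out ∅∪∅=∅
  n2('ba'): parent n1 fail=0; on 'a' 0 → fail=4;  out ∅∪∅=∅
  n5('aa'): parent n4 fail=0; on 'a' 0 → fail=4;  out ∅∪∅=∅
  n7('ac'): parent n4 fail=0; on 'c' 0 → fail=11;  out ∅∪∅=∅
  n12('ca'): parent n11 fail=0; on 'a' 0 → fail=4;  out ∅∪∅=∅
  n17('ab'): parent n4 fail=0; on 'b' 0 → fail=1;  out {5}∪∅={5}
  n3('bab'): parent n2 fail=4; on 'b' 4 → fail=17;  out {0}∪{5}={0,5}
  n6('aad'): parent n5 fail=4; on 'd' 4→0 → fail=10;  out {1}∪{3}={1,3}
  n8('acc'): parent n7 fail=11; on 'c' 11→0 → fail=11;  out ∅∪∅=∅
  n13('cad'): parent n12 fail=4; on 'd' 4→0 → fail=10;  out ∅∪{3}={3}
  n9('accd'): parent n8 fail=11; on 'd' 11→0 → fail=10;  out {2}∪{3}={2,3}
  n14('cadb'): parent n13 fail=10; on 'b' 10→0 → fail=1;  out ∅∪∅=∅
  n15('cadbd'): parent n14 fail=1; on 'd' 1→0 → fail=10;  out ∅∪{3}={3}
  n16('cadbdc'): parent n15 fail=10; on 'c' 10→0 → fail=11;  out {4}∪∅={4}

Run:
i=0 'c': node 0→11
i=1 'd': node 11→10 (fail-walked)  ** P3@[1:1]
i=2 'a': node 10→4 (fail-walked)
i=3 'a': node 4→5
i=4 'a': node 5→5 (fail-walked)
i=5 'd': node 5→6  ** P1@[3:5],P3@[5:5]
i=6 'a': node 6→4 (fail-walked)
i=7 'a': node 4→5
i=8 'b': node 5→17 (fail-walked)  ** P5@[7:8]
i=9 'a': node 17→2 (fail-walked)
i=10 'c': node 2→7 (fail-walked)
i=11 'a': node 7→12 (fail-walked)
i=12 'b': node 12→17 (fail-walked)  ** P5@[11:12]
i=13 'a': node 17→2 (fail-walked)
i=14 'd': node 2→10 (fail-walked)  ** P3@[14:14]
i=15 'a': node 10→4 (fail-walked)
i=16 'c': node 4→7
i=17 'c': node 7→8
i=18 'd': node 8→9  ** P2@[15:18],P3@[18:18]
i=19 'a': node 9→4 (fail-walked)
i=20 'c': node 4→7
i=21 'a': node 7→12 (fail-walked)
i=22 'b': node 12→17 (fail-walked)  ** P5@[21:22]
i=23 'b': node 17→1 (fail-walked)
i=24 'a': node 1→2
i=25 'b': node 2→3  ** P0@[23:25],P5@[24:25]
i=26 'b': node 3→1 (fail-walked)
i=27 'c': node 1→11 (fail-walked)
i=28 'a': node 11→12
i=29 'a': node 12→5 (fail-walked)
i=30 'd': node 5→6  ** P1@[28:30],P3@[30:30]
i=31 'd': node 6→10 (fail-walked)  ** P3@[31:31]
i=32 'a': node 10→4 (fail-walked)
i=33 'b': node 4→17  ** P5@[32:33]
i=34 'c': node 17→11 (fail-walked)
i=35 'a': node 11→12
i=36 'd': node 12→13  ** P3@[36:36]
i=37 'b': node 13→14
i=38 'd': node 14→15  ** P3@[38:38]
i=39 'c': node 15→16  ** P4@[34:39]
i=40 'c': node 16→11 (fail-walked)
i=41 'a': node 11→12
i=42 'b': node 12→17 (fail-walked)  ** P5@[41:42]
i=43 'd': node 17→10 (fail-walked)  ** P3@[43:43]
i=44 'a': node 10→4 (fail-walked)
i=45 'a': node 4→5
i=46 'c': node 5→7 (fail-walked)
i=47 'a': node 7→12 (fail-walked)
i=48 'd': node 12→13  ** P3@[48:48]
i=49 'b': node 13→14
i=50 'd': node 14→15  ** P3@[50:50]
i=51 'c': node 15→16  ** P4@[46:51]
i=52 'b': node 16→1 (fail-walked)
i=53 'a': node 1→2
i=54 'a': node 2→5 (fail-walked)
i=55 'd': node 5→6  ** P1@[53:55],P3@[55:55]
i=56 'a': node 6→4 (fail-walked)
i=57 'a': node 4→5

Result: [[1,3],[5,1],[5,3],[8,5],[12,5],[14,3],[18,2],[18,3],[22,5],[25,0],[25,5],[30,1],[30,3],[31,3],[33,5],[36,3],[38,3],[39,4],[42,5],[43,3],[48,3],[50,3],[51,4],[55,1],[55,3]]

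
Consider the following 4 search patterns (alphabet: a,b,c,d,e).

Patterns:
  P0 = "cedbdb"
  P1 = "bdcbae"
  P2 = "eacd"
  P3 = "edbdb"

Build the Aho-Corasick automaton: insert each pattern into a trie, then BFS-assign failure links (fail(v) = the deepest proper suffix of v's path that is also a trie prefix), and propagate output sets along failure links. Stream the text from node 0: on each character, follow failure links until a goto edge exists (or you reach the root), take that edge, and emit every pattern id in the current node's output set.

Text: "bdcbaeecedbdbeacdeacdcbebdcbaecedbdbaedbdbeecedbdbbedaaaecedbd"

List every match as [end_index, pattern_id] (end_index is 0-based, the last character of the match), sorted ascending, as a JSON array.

Construct AC machine:
Trie (insert patterns):
  n0 'ε': b→7 c→1 e→13
  n1 'c': e→2
  n2 'ce': d→3
  n3 'ced': b→4
  n4 'cedb': d→5
  n5 'cedbd': b→6
  n6 'cedbdb': ·  ←P0
  n7 'b': d→8
  n8 'bd': c→9
  n9 'bdc': b→10
  n10 'bdcb': a→11
  n11 'bdcba': e→12
  n12 'bdcbae': ·  ←P1
  n13 'e': a→14 d→17
  n14 'ea': c→15
  n15 'eac': d→16
  n16 'eacd': ·  ←P2
  n17 'ed': b→18
  n18 'edb': d→19
  n19 'edbd': b→20
  n20 'edbdb': ·  ←P3

BFS fail/out derivation:
  n1('c'): parent n0 fail=0; on 'c' 0 → fail=0;  out ∅∪∅=∅
  n7('b'): parent n0 fail=0; on 'b' 0 → fail=0;  out ∅∪∅=∅
  n13('e'): parent n0 fail=0; on 'e' 0 → fail=0;  out ∅∪∅=∅
  n2('ce'): parent n1 fail=0; on 'e' 0 → fail=13;  out ∅∪∅=∅
  n8('bd'): parent n7 fail=0; on 'd' 0 → fail=0;  out ∅∪∅=∅
  n14('ea'): parent n13 fail=0; on 'a' 0 → fail=0;  out ∅∪∅=∅
  n17('ed'): parent n13 fail=0; on 'd' 0 → fail=0;  out ∅∪∅=∅
  n3('ced'): parent n2 fail=13; on 'd' 13 → fail=17;  out ∅∪∅=∅
  n9('bdc'): parent n8 fail=0; on 'c' 0 → fail=1;  out ∅∪∅=∅
  n15('eac'): parent n14 fail=0; on 'c' 0 → fail=1;  out ∅∪∅=∅
  n18('edb'): parent n17 fail=0; on 'b' 0 → fail=7;  out ∅∪∅=∅
  n4('cedb'): parent n3 fail=17; on 'b' 17 → fail=18;  out ∅∪∅=∅
  n10('bdcb'): parent n9 fail=1; on 'b' 1→0 → fail=7;  out ∅∪∅=∅
  n16('eacd'): parent n15 fail=1; on 'd' 1→0 → fail=0;  out {2}∪∅={2}
  n19('edbd'): parent n18 fail=7; on 'd' 7 → fail=8;  out ∅∪∅=∅
  n5('cedbd'): parent n4 fail=18; on 'd' 18 → fail=19;  out ∅∪∅=∅
  n11('bdcba'): parent n10 fail=7; on 'a' 7→0 → fail=0;  out ∅∪∅=∅
  n20('edbdb'): parent n19 fail=8; on 'b' 8→0 → fail=7;  out {3}∪∅={3}
  n6('cedbdb'): parent n5 fail=19; on 'b' 19 → fail=20;  out {0}∪{3}={0,3}
  n12('bdcbae'): parent n11 fail=0; on 'e' 0 → fail=13;  out {1}∪∅={1}

Scan:
i=0 'b': node 0→7
i=1 'd': node 7→8
i=2 'c': node 8→9
i=3 'b': node 9→10
i=4 'a': node 10→11
i=5 'e': node 11→12  emit P1@[0:5]
i=6 'e': node 12→13 (fail-walked)
i=7 'c': node 13→1 (fail-walked)
i=8 'e': node 1→2
i=9 'd': node 2→3
i=10 'b': node 3→4
i=11 'd': node 4→5
i=12 'b': node 5→6  emit P0@[7:12],P3@[8:12]
i=13 'e': node 6→13 (fail-walked)
i=14 'a': node 13→14
i=15 'c': node 14→15
i=16 'd': node 15→16  emit P2@[13:16]
i=17 'e': node 16→13 (fail-walked)
i=18 'a': node 13→14
i=19 'c': node 14→15
i=20 'd': node 15→16  emit P2@[17:20]
i=21 'c': node 16→1 (fail-walked)
i=22 'b': node 1→7 (fail-walked)
i=23 'e': node 7→13 (fail-walked)
i=24 'b': node 13→7 (fail-walked)
i=25 'd': node 7→8
i=26 'c': node 8→9
i=27 'b': node 9→10
i=28 'a': node 10→11
i=29 'e': node 11→12  emit P1@[24:29]
i=30 'c': node 12→1 (fail-walked)
i=31 'e': node 1→2
i=32 'd': node 2→3
i=33 'b': node 3→4
i=34 'd': node 4→5
i=35 'b': node 5→6  emit P0@[30:35],P3@[31:35]
i=36 'a': node 6→0 (fail-walked)
i=37 'e': node 0→13
i=38 'd': node 13→17
i=39 'b': node 17→18
i=40 'd': node 18→19
i=41 'b': node 19→20  emit P3@[37:41]
i=42 'e': node 20→13 (fail-walked)
i=43 'e': node 13→13 (fail-walked)
i=44 'c': node 13→1 (fail-walked)
i=45 'e': node 1→2
i=46 'd': node 2→3
i=47 'b': node 3→4
i=48 'd': node 4→5
i=49 'b': node 5→6  emit P0@[44:49],P3@[45:49]
i=50 'b': node 6→7 (fail-walked)
i=51 'e': node 7→13 (fail-walked)
i=52 'd': node 13→17
i=53 'a': node 17→0 (fail-walked)
i=54 'a': node 0→0
i=55 'a': node 0→0
i=56 'e': node 0→13
i=57 'c': node 13→1 (fail-walked)
i=58 'e': node 1→2
i=59 'd': node 2→3
i=60 'b': node 3→4
i=61 'd': node 4→5

Matches: [[5,1],[12,0],[12,3],[16,2],[20,2],[29,1],[35,0],[35,3],[41,3],[49,0],[49,3]]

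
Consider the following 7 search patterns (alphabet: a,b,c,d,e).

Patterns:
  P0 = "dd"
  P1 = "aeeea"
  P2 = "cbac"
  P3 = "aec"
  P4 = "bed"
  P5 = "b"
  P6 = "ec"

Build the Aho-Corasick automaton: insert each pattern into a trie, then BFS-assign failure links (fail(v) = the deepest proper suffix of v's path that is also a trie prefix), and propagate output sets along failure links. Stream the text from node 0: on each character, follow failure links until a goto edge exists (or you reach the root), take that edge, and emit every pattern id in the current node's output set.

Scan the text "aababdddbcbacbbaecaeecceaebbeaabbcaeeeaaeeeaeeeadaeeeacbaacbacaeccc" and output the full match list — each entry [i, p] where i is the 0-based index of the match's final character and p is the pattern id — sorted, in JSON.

Build automaton:
Trie (insert patterns):
  0='ε' goto a→3 b→13 c→8 d→1 e→16
  1='d' goto d→2
  2='dd' goto ·  ←P0
  3='a' goto e→4
  4='ae' goto c→12 e→5
  5='aee' goto e→6
  6='aeee' goto a→7
  7='aeeea' goto ·  ←P1
  8='c' goto b→9
  9='cb' goto a→10
  10='cba' goto c→11
  11='cbac' goto ·  ←P2
  12='aec' goto ·  ←P3
  13='b' goto e→14  ←P5
  14='be' goto d→15
  15='bed' goto ·  ←P4
  16='e' goto c→17
  17='ec' goto ·  ←P6

BFS fail/out derivation:
  n1('d'): parent n0 fail=0; on 'd' 0 → fail=0;  out ∅∪∅=∅
  n3('a'): parent n0 fail=0; on 'a' 0 → fail=0;  out ∅∪∅=∅
  n8('c'): parent n0 fail=0; on 'c' 0 → fail=0;  out ∅∪∅=∅
  n13('b'): parent n0 fail=0; on 'b' 0 → fail=0;  out {5}∪∅={5}
  n16('e'): parent n0 fail=0; on 'e' 0 → fail=0;  out ∅∪∅=∅
  n2('dd'): parent n1 fail=0; on 'd' 0 → fail=1;  out {0}∪∅={0}
  n4('ae'): parent n3 fail=0; on 'e' 0 → fail=16;  out ∅∪∅=∅
  n9('cb'): parent n8 fail=0; on 'b' 0 → fail=13;  out ∅∪{5}={5}
  n14('be'): parent n13 fail=0; on 'e' 0 → fail=16;  out ∅∪∅=∅
  n17('ec'): parent n16 fail=0; on 'c' 0 → fail=8;  out {6}∪∅={6}
  n5('aee'): parent n4 fail=16; on 'e' 16→0 → fail=16;  out ∅∪∅=∅
  n10('cba'): parent n9 fail=13; on 'a' 13→0 → fail=3;  out ∅∪∅=∅
  n12('aec'): parent n4 fail=16; on 'c' 16 → fail=17;  out {3}∪{6}={3,6}
  n15('bed'): parent n14 fail=16; on 'd' 16→0 → fail=1;  out {4}∪∅={4}
  n6('aeee'): parent n5 fail=16; on 'e' 16→0 → fail=16;  out ∅∪∅=∅
  n11('cbac'): parent n10 fail=3; on 'c' 3→0 → fail=8;  out {2}∪∅={2}
  n7('aeeea'): parent n6 fail=16; on 'a' 16→0 → fail=3;  out {1}∪∅={1}

Text stream:
i=0 'a': node 0→3
i=1 'a': node 3→3 (fail-walked)
i=2 'b': node 3→13 (fail-walked)  → match P5@[2:2]
i=3 'a': node 13→3 (fail-walked)
i=4 'b': node 3→13 (fail-walked)  → match P5@[4:4]
i=5 'd': node 13→1 (fail-walked)
i=6 'd': node 1→2  → match P0@[5:6]
i=7 'd': node 2→2 (fail-walked)  → match P0@[6:7]
i=8 'b': node 2→13 (fail-walked)  → match P5@[8:8]
i=9 'c': node 13→8 (fail-walked)
i=10 'b': node 8→9  → match P5@[10:10]
i=11 'a': node 9→10
i=12 'c': node 10→11  → match P2@[9:12]
i=13 'b': node 11→9 (fail-walked)  → match P5@[13:13]
i=14 'b': node 9→13 (fail-walked)  → match P5@[14:14]
i=15 'a': node 13→3 (fail-walked)
i=16 'e': node 3→4
i=17 'c': node 4→12  → match P3@[15:17],P6@[16:17]
i=18 'a': node 12→3 (fail-walked)
i=19 'e': node 3→4
i=20 'e': node 4→5
i=21 'c': node 5→17 (fail-walked)  → match P6@[20:21]
i=22 'c': node 17→8 (fail-walked)
i=23 'e': node 8→16 (fail-walked)
i=24 'a': node 16→3 (fail-walked)
i=25 'e': node 3→4
i=26 'b': node 4→13 (fail-walked)  → match P5@[26:26]
i=27 'b': node 13→13 (fail-walked)  → match P5@[27:27]
i=28 'e': node 13→14
i=29 'a': node 14→3 (fail-walked)
i=30 'a': node 3→3 (fail-walked)
i=31 'b': node 3→13 (fail-walked)  → match P5@[31:31]
i=32 'b': node 13→13 (fail-walked)  → match P5@[32:32]
i=33 'c': node 13→8 (fail-walked)
i=34 'a': node 8→3 (fail-walked)
i=35 'e': node 3→4
i=36 'e': node 4→5
i=37 'e': node 5→6
i=38 'a': node 6→7  → match P1@[34:38]
i=39 'a': node 7→3 (fail-walked)
i=40 'e': node 3→4
i=41 'e': node 4→5
i=42 'e': node 5→6
i=43 'a': node 6→7  → match P1@[39:43]
i=44 'e': node 7→4 (fail-walked)
i=45 'e': node 4→5
i=46 'e': node 5→6
i=47 'a': node 6→7  → match P1@[43:47]
i=48 'd': node 7→1 (fail-walked)
i=49 'a': node 1→3 (fail-walked)
i=50 'e': node 3→4
i=51 'e': node 4→5
i=52 'e': node 5→6
i=53 'a': node 6→7  → match P1@[49:53]
i=54 'c': node 7→8 (fail-walked)
i=55 'b': node 8→9  → match P5@[55:55]
i=56 'a': node 9→10
i=57 'a': node 10→3 (fail-walked)
i=58 'c': node 3→8 (fail-walked)
i=59 'b': node 8→9  → match P5@[59:59]
i=60 'a': node 9→10
i=61 'c': node 10→11  → match P2@[58:61]
i=62 'a': node 11→3 (fail-walked)
i=63 'e': node 3→4
i=64 'c': node 4→12  → match P3@[62:64],P6@[63:64]
i=65 'c': node 12→8 (fail-walked)
i=66 'c': node 8→8 (fail-walked)

All matches (sorted): [[2,5],[4,5],[6,0],[7,0],[8,5],[10,5],[12,2],[13,5],[14,5],[17,3],[17,6],[21,6],[26,5],[27,5],[31,5],[32,5],[38,1],[43,1],[47,1],[53,1],[55,5],[59,5],[61,2],[64,3],[64,6]]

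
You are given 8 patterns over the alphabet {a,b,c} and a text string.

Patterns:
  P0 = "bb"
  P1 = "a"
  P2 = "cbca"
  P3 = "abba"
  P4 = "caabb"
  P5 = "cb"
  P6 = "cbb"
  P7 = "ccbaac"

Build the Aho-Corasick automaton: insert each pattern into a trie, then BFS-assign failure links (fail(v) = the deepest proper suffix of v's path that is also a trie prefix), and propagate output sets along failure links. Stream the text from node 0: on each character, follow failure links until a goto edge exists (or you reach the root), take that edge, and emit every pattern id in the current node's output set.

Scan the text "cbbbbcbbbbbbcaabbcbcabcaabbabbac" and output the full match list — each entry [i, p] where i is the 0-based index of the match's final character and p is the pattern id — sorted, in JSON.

Build:
Trie (insert patterns):
  0='ε' goto a→3 b→1 c→4
  1='b' goto b→2
  2='bb' goto ·  ←P0
  3='a' goto b→8  ←P1
  4='c' goto a→11 b→5 c→16
  5='cb' goto b→15 c→6  ←P5
  6='cbc' goto a→7
  7='cbca' goto ·  ←P2
  8='ab' goto b→9
  9='abb' goto a→10
  10='abba' goto ·  ←P3
  11='ca' goto a→12
  12='caa' goto b→13
  13='caab' goto b→14
  14='caabb' goto ·  ←P4
  15='cbb' goto ·  ←P6
  16='cc' goto b→17
  17='ccb' goto a→18
  18='ccba' goto a→19
  19='ccbaa' goto c→20
  20='ccbaac' goto ·  ←P7

BFS fail/out derivation:
  fail(1) 'b': from fail(0)=0 chase 'b': 0 ⇒ 0;  out=∅∪out(0)=∅
  fail(3) 'a': from fail(0)=0 chase 'a': 0 ⇒ 0;  out={1}∪out(0)={1}
  fail(4) 'c': from fail(0)=0 chase 'c': 0 ⇒ 0;  out=∅∪out(0)=∅
  fail(2) 'bb': from fail(1)=0 chase 'b': 0 ⇒ 1;  out={0}∪out(1)={0}
  fail(5) 'cb': from fail(4)=0 chase 'b': 0 ⇒ 1;  out={5}∪out(1)={5}
  fail(8) 'ab': from fail(3)=0 chase 'b': 0 ⇒ 1;  out=∅∪out(1)=∅
  fail(11) 'ca': from fail(4)=0 chase 'a': 0 ⇒ 3;  out=∅∪out(3)={1}
  fail(16) 'cc': from fail(4)=0 chase 'c': 0 ⇒ 4;  out=∅∪out(4)=∅
  fail(6) 'cbc': from fail(5)=1 chase 'c': 1→0 ⇒ 4;  out=∅∪out(4)=∅
  fail(9) 'abb': from fail(8)=1 chase 'b': 1 ⇒ 2;  out=∅∪out(2)={0}
  fail(12) 'caa': from fail(11)=3 chase 'a': 3→0 ⇒ 3;  out=∅∪out(3)={1}
  fail(15) 'cbb': from fail(5)=1 chase 'b': 1 ⇒ 2;  out={6}∪out(2)={0,6}
  fail(17) 'ccb': from fail(16)=4 chase 'b': 4 ⇒ 5;  out=∅∪out(5)={5}
  fail(7) 'cbca': from fail(6)=4 chase 'a': 4 ⇒ 11;  out={2}∪out(11)={1,2}
  fail(10) 'abba': from fail(9)=2 chase 'a': 2→1→0 ⇒ 3;  out={3}∪out(3)={1,3}
  fail(13) 'caab': from fail(12)=3 chase 'b': 3 ⇒ 8;  out=∅∪out(8)=∅
  fail(18) 'ccba': from fail(17)=5 chase 'a': 5→1→0 ⇒ 3;  out=∅∪out(3)={1}
  fail(14) 'caabb': from fail(13)=8 chase 'b': 8 ⇒ 9;  out={4}∪out(9)={0,4}
  fail(19) 'ccbaa': from fail(18)=3 chase 'a': 3→0 ⇒ 3;  out=∅∪out(3)={1}
  fail(20) 'ccbaac': from fail(19)=3 chase 'c': 3→0 ⇒ 4;  out={7}∪out(4)={7}

Run:
i=0 'c': node 0→4
i=1 'b': node 4→5  emit P5@[0:1]
i=2 'b': node 5→15  emit P0@[1:2],P6@[0:2]
i=3 'b': node 15→2 ·f  emit P0@[2:3]
i=4 'b': node 2→2 ·f  emit P0@[3:4]
i=5 'c': node 2→4 ·f
i=6 'b': node 4→5  emit P5@[5:6]
i=7 'b': node 5→15  emit P0@[6:7],P6@[5:7]
i=8 'b': node 15→2 ·f  emit P0@[7:8]
i=9 'b': node 2→2 ·f  emit P0@[8:9]
i=10 'b': node 2→2 ·f  emit P0@[9:10]
i=11 'b': node 2→2 ·f  emit P0@[10:11]
i=12 'c': node 2→4 ·f
i=13 'a': node 4→11  emit P1@[13:13]
i=14 'a': node 11→12  emit P1@[14:14]
i=15 'b': node 12→13
i=16 'b': node 13→14  emit P0@[15:16],P4@[12:16]
i=17 'c': node 14→4 ·f
i=18 'b': node 4→5  emit P5@[17:18]
i=19 'c': node 5→6
i=20 'a': node 6→7  emit P1@[20:20],P2@[17:20]
i=21 'b': node 7→8 ·f
i=22 'c': node 8→4 ·f
i=23 'a': node 4→11  emit P1@[23:23]
i=24 'a': node 11→12  emit P1@[24:24]
i=25 'b': node 12→13
i=26 'b': node 13→14  emit P0@[25:26],P4@[22:26]
i=27 'a': node 14→10 ·f  emit P1@[27:27],P3@[24:27]
i=28 'b': node 10→8 ·f
i=29 'b': node 8→9  emit P0@[28:29]
i=30 'a': node 9→10  emit P1@[30:30],P3@[27:30]
i=31 'c': node 10→4 ·f

Result: [[1,5],[2,0],[2,6],[3,0],[4,0],[6,5],[7,0],[7,6],[8,0],[9,0],[10,0],[11,0],[13,1],[14,1],[16,0],[16,4],[18,5],[20,1],[20,2],[23,1],[24,1],[26,0],[26,4],[27,1],[27,3],[29,0],[30,1],[30,3]]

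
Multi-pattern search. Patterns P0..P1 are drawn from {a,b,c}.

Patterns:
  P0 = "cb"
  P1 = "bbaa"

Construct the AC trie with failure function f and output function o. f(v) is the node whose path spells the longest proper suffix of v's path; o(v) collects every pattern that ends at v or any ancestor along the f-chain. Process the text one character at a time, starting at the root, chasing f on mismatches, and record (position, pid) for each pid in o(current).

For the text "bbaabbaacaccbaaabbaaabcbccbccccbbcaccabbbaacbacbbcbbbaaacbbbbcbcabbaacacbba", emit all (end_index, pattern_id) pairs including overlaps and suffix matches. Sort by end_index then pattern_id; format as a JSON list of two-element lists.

Build automaton:
Trie nodes:
  n0 'ε': b→3 c→1
  n1 'c': b→2
  n2 'cb': ·  ←P0
  n3 'b': b→4
  n4 'bb': a→5
  n5 'bba': a→6
  n6 'bbaa': ·  ←P1

Failure links (BFS by depth):
  fail(1) 'c': from fail(0)=0 chase 'c': 0 ⇒ 0;  out=∅∪out(0)=∅
  fail(3) 'b': from fail(0)=0 chase 'b': 0 ⇒ 0;  out=∅∪out(0)=∅
  fail(2) 'cb': from fail(1)=0 chase 'b': 0 ⇒ 3;  out={0}∪out(3)={0}
  fail(4) 'bb': from fail(3)=0 chase 'b': 0 ⇒ 3;  out=∅∪out(3)=∅
  fail(5) 'bba': from fail(4)=3 chase 'a': 3→0 ⇒ 0;  out=∅∪out(0)=∅
  fail(6) 'bbaa': from fail(5)=0 chase 'a': 0 ⇒ 0;  out={1}∪out(0)={1}

Run:
[0] read 'b'  n0⇒n3
[1] read 'b'  n3⇒n4
[2] read 'a'  n4⇒n5
[3] read 'a'  n5⇒n6  ** P1@[0:3]
[4] read 'b'  n6⇒n3 (fail-walked)
[5] read 'b'  n3⇒n4
[6] read 'a'  n4⇒n5
[7] read 'a'  n5⇒n6  ** P1@[4:7]
[8] read 'c'  n6⇒n1 (fail-walked)
[9] read 'a'  n1⇒n0 (fail-walked)
[10] read 'c'  n0⇒n1
[11] read 'c'  n1⇒n1 (fail-walked)
[12] read 'b'  n1⇒n2  ** P0@[11:12]
[13] read 'a'  n2⇒n0 (fail-walked)
[14] read 'a'  n0⇒n0
[15] read 'a'  n0⇒n0
[16] read 'b'  n0⇒n3
[17] read 'b'  n3⇒n4
[18] read 'a'  n4⇒n5
[19] read 'a'  n5⇒n6  ** P1@[16:19]
[20] read 'a'  n6⇒n0 (fail-walked)
[21] read 'b'  n0⇒n3
[22] read 'c'  n3⇒n1 (fail-walked)
[23] read 'b'  n1⇒n2  ** P0@[22:23]
[24] read 'c'  n2⇒n1 (fail-walked)
[25] read 'c'  n1⇒n1 (fail-walked)
[26] read 'b'  n1⇒n2  ** P0@[25:26]
[27] read 'c'  n2⇒n1 (fail-walked)
[28] read 'c'  n1⇒n1 (fail-walked)
[29] read 'c'  n1⇒n1 (fail-walked)
[30] read 'c'  n1⇒n1 (fail-walked)
[31] read 'b'  n1⇒n2  ** P0@[30:31]
[32] read 'b'  n2⇒n4 (fail-walked)
[33] read 'c'  n4⇒n1 (fail-walked)
[34] read 'a'  n1⇒n0 (fail-walked)
[35] read 'c'  n0⇒n1
[36] read 'c'  n1⇒n1 (fail-walked)
[37] read 'a'  n1⇒n0 (fail-walked)
[38] read 'b'  n0⇒n3
[39] read 'b'  n3⇒n4
[40] read 'b'  n4⇒n4 (fail-walked)
[41] read 'a'  n4⇒n5
[42] read 'a'  n5⇒n6  ** P1@[39:42]
[43] read 'c'  n6⇒n1 (fail-walked)
[44] read 'b'  n1⇒n2  ** P0@[43:44]
[45] read 'a'  n2⇒n0 (fail-walked)
[46] read 'c'  n0⇒n1
[47] read 'b'  n1⇒n2  ** P0@[46:47]
[48] read 'b'  n2⇒n4 (fail-walked)
[49] read 'c'  n4⇒n1 (fail-walked)
[50] read 'b'  n1⇒n2  ** P0@[49:50]
[51] read 'b'  n2⇒n4 (fail-walked)
[52] read 'b'  n4⇒n4 (fail-walked)
[53] read 'a'  n4⇒n5
[54] read 'a'  n5⇒n6  ** P1@[51:54]
[55] read 'a'  n6⇒n0 (fail-walked)
[56] read 'c'  n0⇒n1
[57] read 'b'  n1⇒n2  ** P0@[56:57]
[58] read 'b'  n2⇒n4 (fail-walked)
[59] read 'b'  n4⇒n4 (fail-walked)
[60] read 'b'  n4⇒n4 (fail-walked)
[61] read 'c'  n4⇒n1 (fail-walked)
[62] read 'b'  n1⇒n2  ** P0@[61:62]
[63] read 'c'  n2⇒n1 (fail-walked)
[64] read 'a'  n1⇒n0 (fail-walked)
[65] read 'b'  n0⇒n3
[66] read 'b'  n3⇒n4
[67] read 'a'  n4⇒n5
[68] read 'a'  n5⇒n6  ** P1@[65:68]
[69] read 'c'  n6⇒n1 (fail-walked)
[70] read 'a'  n1⇒n0 (fail-walked)
[71] read 'c'  n0⇒n1
[72] read 'b'  n1⇒n2  ** P0@[71:72]
[73] read 'b'  n2⇒n4 (fail-walked)
[74] read 'a'  n4⇒n5

Result: [[3,1],[7,1],[12,0],[19,1],[23,0],[26,0],[31,0],[42,1],[44,0],[47,0],[50,0],[54,1],[57,0],[62,0],[68,1],[72,0]]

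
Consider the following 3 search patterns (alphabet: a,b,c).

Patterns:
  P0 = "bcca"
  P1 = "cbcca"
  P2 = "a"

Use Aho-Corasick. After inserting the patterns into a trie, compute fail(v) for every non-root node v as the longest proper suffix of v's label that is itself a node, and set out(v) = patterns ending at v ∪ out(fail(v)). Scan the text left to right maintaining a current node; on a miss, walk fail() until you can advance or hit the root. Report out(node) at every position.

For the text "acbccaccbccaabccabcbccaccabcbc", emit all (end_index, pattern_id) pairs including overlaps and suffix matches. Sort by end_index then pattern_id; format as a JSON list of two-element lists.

Build automaton:
Trie nodes:
  0='ε' goto a→10 b→1 c→5
  1='b' goto c→2
  2='bc' goto c→3
  3='bcc' goto a→4
  4='bcca' goto ·  ←P0
  5='c' goto b→6
  6='cb' goto c→7
  7='cbc' goto c→8
  8='cbcc' goto a→9
  9='cbcca' goto ·  ←P1
  10='a' goto ·  ←P2

BFS fail/out derivation:
  fail(1) 'b': from fail(0)=0 chase 'b': 0 ⇒ 0;  out=∅∪out(0)=∅
  fail(5) 'c': from fail(0)=0 chase 'c': 0 ⇒ 0;  out=∅∪out(0)=∅
  fail(10) 'a': from fail(0)=0 chase 'a': 0 ⇒ 0;  out={2}∪out(0)={2}
  fail(2) 'bc': from fail(1)=0 chase 'c': 0 ⇒ 5;  out=∅∪out(5)=∅
  fail(6) 'cb': from fail(5)=0 chase 'b': 0 ⇒ 1;  out=∅∪out(1)=∅
  fail(3) 'bcc': from fail(2)=5 chase 'c': 5→0 ⇒ 5;  out=∅∪out(5)=∅
  fail(7) 'cbc': from fail(6)=1 chase 'c': 1 ⇒ 2;  out=∅∪out(2)=∅
  fail(4) 'bcca': from fail(3)=5 chase 'a': 5→0 ⇒ 10;  out={0}∪out(10)={0,2}
  fail(8) 'cbcc': from fail(7)=2 chase 'c': 2 ⇒ 3;  out=∅∪out(3)=∅
  fail(9) 'cbcca': from fail(8)=3 chase 'a': 3 ⇒ 4;  out={1}∪out(4)={0,1,2}

Scan:
i=0 'a': node 0→10  ** P2@[0:0]
i=1 'c': node 10→5 (via fail)
i=2 'b': node 5→6
i=3 'c': node 6→7
i=4 'c': node 7→8
i=5 'a': node 8→9  ** P0@[2:5],P1@[1:5],P2@[5:5]
i=6 'c': node 9→5 (via fail)
i=7 'c': node 5→5 (via fail)
i=8 'b': node 5→6
i=9 'c': node 6→7
i=10 'c': node 7→8
i=11 'a': node 8→9  ** P0@[8:11],P1@[7:11],P2@[11:11]
i=12 'a': node 9→10 (via fail)  ** P2@[12:12]
i=13 'b': node 10→1 (via fail)
i=14 'c': node 1→2
i=15 'c': node 2→3
i=16 'a': node 3→4  ** P0@[13:16],P2@[16:16]
i=17 'b': node 4→1 (via fail)
i=18 'c': node 1→2
i=19 'b': node 2→6 (via fail)
i=20 'c': node 6→7
i=21 'c': node 7→8
i=22 'a': node 8→9  ** P0@[19:22],P1@[18:22],P2@[22:22]
i=23 'c': node 9→5 (via fail)
i=24 'c': node 5→5 (via fail)
i=25 'a': node 5→10 (via fail)  ** P2@[25:25]
i=26 'b': node 10→1 (via fail)
i=27 'c': node 1→2
i=28 'b': node 2→6 (via fail)
i=29 'c': node 6→7

Result: [[0,2],[5,0],[5,1],[5,2],[11,0],[11,1],[11,2],[12,2],[16,0],[16,2],[22,0],[22,1],[22,2],[25,2]]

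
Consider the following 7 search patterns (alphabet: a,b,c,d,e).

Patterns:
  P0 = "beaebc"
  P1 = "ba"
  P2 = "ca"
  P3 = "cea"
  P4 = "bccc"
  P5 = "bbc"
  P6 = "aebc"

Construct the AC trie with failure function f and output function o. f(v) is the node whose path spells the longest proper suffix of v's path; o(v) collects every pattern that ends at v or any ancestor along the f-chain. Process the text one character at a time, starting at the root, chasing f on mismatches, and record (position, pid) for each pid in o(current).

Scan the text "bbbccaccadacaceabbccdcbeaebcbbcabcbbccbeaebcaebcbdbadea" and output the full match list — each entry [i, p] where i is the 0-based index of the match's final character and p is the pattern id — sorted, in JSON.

Build automaton:
Trie nodes:
  0='ε' goto a→17 b→1 c→8
  1='b' goto a→7 b→15 c→12 e→2
  2='be' goto a→3
  3='bea' goto e→4
  4='beae' goto b→5
  5='beaeb' goto c→6
  6='beaebc' goto ·  [P0 ends]
  7='ba' goto ·  [P1 ends]
  8='c' goto a→9 e→10
  9='ca' goto ·  [P2 ends]
  10='ce' goto a→11
  11='cea' goto ·  [P3 ends]
  12='bc' goto c→13
  13='bcc' goto c→14
  14='bccc' goto ·  [P4 ends]
  15='bb' goto c→16
  16='bbc' goto ·  [P5 ends]
  17='a' goto e→18
  18='ae' goto b→19
  19='aeb' goto c→20
  20='aebc' goto ·  [P6 ends]

BFS fail/out derivation:
  fail(1) 'b': from fail(0)=0 chase 'b': 0 ⇒ 0;  out=∅∪out(0)=∅
  fail(8) 'c': from fail(0)=0 chase 'c': 0 ⇒ 0;  out=∅∪out(0)=∅
  fail(17) 'a': from fail(0)=0 chase 'a': 0 ⇒ 0;  out=∅∪out(0)=∅
  fail(2) 'be': from fail(1)=0 chase 'e': 0 ⇒ 0;  out=∅∪out(0)=∅
  fail(7) 'ba': from fail(1)=0 chase 'a': 0 ⇒ 17;  out={1}∪out(17)={1}
  fail(9) 'ca': from fail(8)=0 chase 'a': 0 ⇒ 17;  out={2}∪out(17)={2}
  fail(10) 'ce': from fail(8)=0 chase 'e': 0 ⇒ 0;  out=∅∪out(0)=∅
  fail(12) 'bc': from fail(1)=0 chase 'c': 0 ⇒ 8;  out=∅∪out(8)=∅
  fail(15) 'bb': from fail(1)=0 chase 'b': 0 ⇒ 1;  out=∅∪out(1)=∅
  fail(18) 'ae': from fail(17)=0 chase 'e': 0 ⇒ 0;  out=∅∪out(0)=∅
  fail(3) 'bea': from fail(2)=0 chase 'a': 0 ⇒ 17;  out=∅∪out(17)=∅
  fail(11) 'cea': from fail(10)=0 chase 'a': 0 ⇒ 17;  out={3}∪out(17)={3}
  fail(13) 'bcc': from fail(12)=8 chase 'c': 8→0 ⇒ 8;  out=∅∪out(8)=∅
  fail(16) 'bbc': from fail(15)=1 chase 'c': 1 ⇒ 12;  out={5}∪out(12)={5}
  fail(19) 'aeb': from fail(18)=0 chase 'b': 0 ⇒ 1;  out=∅∪out(1)=∅
  fail(4) 'beae': from fail(3)=17 chase 'e': 17 ⇒ 18;  out=∅∪out(18)=∅
  fail(14) 'bccc': from fail(13)=8 chase 'c': 8→0 ⇒ 8;  out={4}∪out(8)={4}
  fail(20) 'aebc': from fail(19)=1 chase 'c': 1 ⇒ 12;  out={6}∪out(12)={6}
  fail(5) 'beaeb': from fail(4)=18 chase 'b': 18 ⇒ 19;  out=∅∪out(19)=∅
  fail(6) 'beaebc': from fail(5)=19 chase 'c': 19 ⇒ 20;  out={0}∪out(20)={0,6}

Run:
[0] read 'b'  n0⇒n1
[1] read 'b'  n1⇒n15
[2] read 'b'  n15⇒n15 ·f
[3] read 'c'  n15⇒n16  → match P5@[1:3]
[4] read 'c'  n16⇒n13 ·f
[5] read 'a'  n13⇒n9 ·f  → match P2@[4:5]
[6] read 'c'  n9⇒n8 ·f
[7] read 'c'  n8⇒n8 ·f
[8] read 'a'  n8⇒n9  → match P2@[7:8]
[9] read 'd'  n9⇒n0 ·f
[10] read 'a'  n0⇒n17
[11] read 'c'  n17⇒n8 ·f
[12] read 'a'  n8⇒n9  → match P2@[11:12]
[13] read 'c'  n9⇒n8 ·f
[14] read 'e'  n8⇒n10
[15] read 'a'  n10⇒n11  → match P3@[13:15]
[16] read 'b'  n11⇒n1 ·f
[17] read 'b'  n1⇒n15
[18] read 'c'  n15⇒n16  → match P5@[16:18]
[19] read 'c'  n16⇒n13 ·f
[20] read 'd'  n13⇒n0 ·f
[21] read 'c'  n0⇒n8
[22] read 'b'  n8⇒n1 ·f
[23] read 'e'  n1⇒n2
[24] read 'a'  n2⇒n3
[25] read 'e'  n3⇒n4
[26] read 'b'  n4⇒n5
[27] read 'c'  n5⇒n6  → match P0@[22:27],P6@[24:27]
[28] read 'b'  n6⇒n1 ·f
[29] read 'b'  n1⇒n15
[30] read 'c'  n15⇒n16  → match P5@[28:30]
[31] read 'a'  n16⇒n9 ·f  → match P2@[30:31]
[32] read 'b'  n9⇒n1 ·f
[33] read 'c'  n1⇒n12
[34] read 'b'  n12⇒n1 ·f
[35] read 'b'  n1⇒n15
[36] read 'c'  n15⇒n16  → match P5@[34:36]
[37] read 'c'  n16⇒n13 ·f
[38] read 'b'  n13⇒n1 ·f
[39] read 'e'  n1⇒n2
[40] read 'a'  n2⇒n3
[41] read 'e'  n3⇒n4
[42] read 'b'  n4⇒n5
[43] read 'c'  n5⇒n6  → match P0@[38:43],P6@[40:43]
[44] read 'a'  n6⇒n9 ·f  → match P2@[43:44]
[45] read 'e'  n9⇒n18 ·f
[46] read 'b'  n18⇒n19
[47] read 'c'  n19⇒n20  → match P6@[44:47]
[48] read 'b'  n20⇒n1 ·f
[49] read 'd'  n1⇒n0 ·f
[50] read 'b'  n0⇒n1
[51] read 'a'  n1⇒n7  → match P1@[50:51]
[52] read 'd'  n7⇒n0 ·f
[53] read 'e'  n0⇒n0
[54] read 'a'  n0⇒n17

All matches (sorted): [[3,5],[5,2],[8,2],[12,2],[15,3],[18,5],[27,0],[27,6],[30,5],[31,2],[36,5],[43,0],[43,6],[44,2],[47,6],[51,1]]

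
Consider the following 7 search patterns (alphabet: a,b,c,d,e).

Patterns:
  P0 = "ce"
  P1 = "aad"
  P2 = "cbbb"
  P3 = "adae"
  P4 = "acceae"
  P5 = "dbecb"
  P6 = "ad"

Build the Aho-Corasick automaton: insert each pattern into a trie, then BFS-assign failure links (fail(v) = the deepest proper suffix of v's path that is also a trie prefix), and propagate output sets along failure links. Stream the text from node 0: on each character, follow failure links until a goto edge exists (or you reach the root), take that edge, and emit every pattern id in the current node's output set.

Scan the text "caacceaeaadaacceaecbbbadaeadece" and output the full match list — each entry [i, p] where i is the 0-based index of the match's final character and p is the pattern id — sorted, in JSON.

Construct AC machine:
Trie (insert patterns):
  n0 'ε': a→3 c→1 d→17
  n1 'c': b→6 e→2
  n2 'ce': ·  [P0 ends]
  n3 'a': a→4 c→12 d→9
  n4 'aa': d→5
  n5 'aad': ·  [P1 ends]
  n6 'cb': b→7
  n7 'cbb': b→8
  n8 'cbbb': ·  [P2 ends]
  n9 'ad': a→10  [P6 ends]
  n10 'ada': e→11
  n11 'adae': ·  [P3 ends]
  n12 'ac': c→13
  n13 'acc': e→14
  n14 'acce': a→15
  n15 'accea': e→16
  n16 'acceae': ·  [P4 ends]
  n17 'd': b→18
  n18 'db': e→19
  n19 'dbe': c→20
  n20 'dbec': b→21
  n21 'dbecb': ·  [P5 ends]

Failure links (BFS by depth):
  n1('c'): parent n0 fail=0; on 'c' 0 → fail=0;  out ∅∪∅=∅
  n3('a'): parent n0 fail=0; on 'a' 0 → fail=0;  out ∅∪∅=∅
  n17('d'): parent n0 fail=0; on 'd' 0 → fail=0;  out ∅∪∅=∅
  n2('ce'): parent n1 fail=0; on 'e' 0 → fail=0;  out {0}∪∅={0}
  n4('aa'): parent n3 fail=0; on 'a' 0 → fail=3;  out ∅∪∅=∅
  n6('cb'): parent n1 fail=0; on 'b' 0 → fail=0;  out ∅∪∅=∅
  n9('ad'): parent n3 fail=0; on 'd' 0 → fail=17;  out {6}∪∅={6}
  n12('ac'): parent n3 fail=0; on 'c' 0 → fail=1;  out ∅∪∅=∅
  n18('db'): parent n17 fail=0; on 'b' 0 → fail=0;  out ∅∪∅=∅
  n5('aad'): parent n4 fail=3; on 'd' 3 → fail=9;  out {1}∪{6}={1,6}
  n7('cbb'): parent n6 fail=0; on 'b' 0 → fail=0;  out ∅∪∅=∅
  n10('ada'): parent n9 fail=17; on 'a' 17→0 → fail=3;  out ∅∪∅=∅
  n13('acc'): parent n12 fail=1; on 'c' 1→0 → fail=1;  out ∅∪∅=∅
  n19('dbe'): parent n18 fail=0; on 'e' 0 → fail=0;  out ∅∪∅=∅
  n8('cbbb'): parent n7 fail=0; on 'b' 0 → fail=0;  out {2}∪∅={2}
  n11('adae'): parent n10 fail=3; on 'e' 3→0 → fail=0;  out {3}∪∅={3}
  n14('acce'): parent n13 fail=1; on 'e' 1 → fail=2;  out ∅∪{0}={0}
  n20('dbec'): parent n19 fail=0; on 'c' 0 → fail=1;  out ∅∪∅=∅
  n15('accea'): parent n14 fail=2; on 'a' 2→0 → fail=3;  out ∅∪∅=∅
  n21('dbecb'): parent n20 fail=1; on 'b' 1 → fail=6;  out {5}∪∅={5}
  n16('acceae'): parent n15 fail=3; on 'e' 3→0 → fail=0;  out {4}∪∅={4}

Text stream:
pos 0 'c': at 1
pos 1 'a': at 3 ·f
pos 2 'a': at 4
pos 3 'c': at 12 ·f
pos 4 'c': at 13
pos 5 'e': at 14  ** P0@[4:5]
pos 6 'a': at 15
pos 7 'e': at 16  ** P4@[2:7]
pos 8 'a': at 3 ·f
pos 9 'a': at 4
pos 10 'd': at 5  ** P1@[8:10],P6@[9:10]
pos 11 'a': at 10 ·f
pos 12 'a': at 4 ·f
pos 13 'c': at 12 ·f
pos 14 'c': at 13
pos 15 'e': at 14  ** P0@[14:15]
pos 16 'a': at 15
pos 17 'e': at 16  ** P4@[12:17]
pos 18 'c': at 1 ·f
pos 19 'b': at 6
pos 20 'b': at 7
pos 21 'b': at 8  ** P2@[18:21]
pos 22 'a': at 3 ·f
pos 23 'd': at 9  ** P6@[22:23]
pos 24 'a': at 10
pos 25 'e': at 11  ** P3@[22:25]
pos 26 'a': at 3 ·f
pos 27 'd': at 9  ** P6@[26:27]
pos 28 'e': at 0 ·f
pos 29 'c': at 1
pos 30 'e': at 2  ** P0@[29:30]

Matches: [[5,0],[7,4],[10,1],[10,6],[15,0],[17,4],[21,2],[23,6],[25,3],[27,6],[30,0]]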